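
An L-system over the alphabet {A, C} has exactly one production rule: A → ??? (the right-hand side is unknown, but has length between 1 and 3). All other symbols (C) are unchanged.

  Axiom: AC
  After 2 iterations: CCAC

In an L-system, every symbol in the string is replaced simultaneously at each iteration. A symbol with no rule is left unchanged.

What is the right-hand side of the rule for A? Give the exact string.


Trying A → CA:
  Step 0: AC
  Step 1: CAC
  Step 2: CCAC
Matches the given result.

Answer: CA


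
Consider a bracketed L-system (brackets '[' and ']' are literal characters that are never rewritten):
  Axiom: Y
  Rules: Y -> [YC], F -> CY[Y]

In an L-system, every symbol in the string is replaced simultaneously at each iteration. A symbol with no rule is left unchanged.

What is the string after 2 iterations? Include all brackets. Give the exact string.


Answer: [[YC]C]

Derivation:
Step 0: Y
Step 1: [YC]
Step 2: [[YC]C]


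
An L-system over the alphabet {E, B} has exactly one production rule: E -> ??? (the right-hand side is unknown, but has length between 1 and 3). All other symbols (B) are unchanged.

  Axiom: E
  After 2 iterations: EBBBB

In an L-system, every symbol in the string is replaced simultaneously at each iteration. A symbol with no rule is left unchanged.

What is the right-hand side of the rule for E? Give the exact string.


Trying E -> EBB:
  Step 0: E
  Step 1: EBB
  Step 2: EBBBB
Matches the given result.

Answer: EBB


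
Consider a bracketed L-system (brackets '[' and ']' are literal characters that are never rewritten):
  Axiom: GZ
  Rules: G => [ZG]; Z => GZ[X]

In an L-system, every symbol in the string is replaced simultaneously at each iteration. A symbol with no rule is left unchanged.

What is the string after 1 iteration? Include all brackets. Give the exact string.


Answer: [ZG]GZ[X]

Derivation:
Step 0: GZ
Step 1: [ZG]GZ[X]


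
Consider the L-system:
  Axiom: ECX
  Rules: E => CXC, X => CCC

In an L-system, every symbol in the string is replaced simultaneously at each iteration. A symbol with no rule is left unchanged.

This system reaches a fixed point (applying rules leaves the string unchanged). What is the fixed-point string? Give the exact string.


Answer: CCCCCCCCC

Derivation:
Step 0: ECX
Step 1: CXCCCCC
Step 2: CCCCCCCCC
Step 3: CCCCCCCCC  (unchanged — fixed point at step 2)


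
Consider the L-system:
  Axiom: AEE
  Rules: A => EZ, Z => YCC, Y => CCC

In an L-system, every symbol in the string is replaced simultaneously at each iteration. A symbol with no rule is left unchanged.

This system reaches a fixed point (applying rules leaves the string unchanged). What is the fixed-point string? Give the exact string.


Step 0: AEE
Step 1: EZEE
Step 2: EYCCEE
Step 3: ECCCCCEE
Step 4: ECCCCCEE  (unchanged — fixed point at step 3)

Answer: ECCCCCEE


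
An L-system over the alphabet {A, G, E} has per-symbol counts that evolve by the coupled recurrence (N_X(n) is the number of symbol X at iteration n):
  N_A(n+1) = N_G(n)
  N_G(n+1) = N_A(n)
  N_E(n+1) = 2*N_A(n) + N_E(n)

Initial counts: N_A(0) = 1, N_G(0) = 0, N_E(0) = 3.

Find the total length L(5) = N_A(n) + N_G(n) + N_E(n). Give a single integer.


Answer: 10

Derivation:
Step 0: N_A=1, N_G=0, N_E=3, L=4
Step 1: N_A=0, N_G=1, N_E=5, L=6
Step 2: N_A=1, N_G=0, N_E=5, L=6
Step 3: N_A=0, N_G=1, N_E=7, L=8
Step 4: N_A=1, N_G=0, N_E=7, L=8
Step 5: N_A=0, N_G=1, N_E=9, L=10


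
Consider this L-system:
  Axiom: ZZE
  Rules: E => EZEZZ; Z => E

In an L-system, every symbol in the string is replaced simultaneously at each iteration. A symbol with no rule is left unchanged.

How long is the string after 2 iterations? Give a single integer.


Step 0: length = 3
Step 1: length = 7
Step 2: length = 23

Answer: 23


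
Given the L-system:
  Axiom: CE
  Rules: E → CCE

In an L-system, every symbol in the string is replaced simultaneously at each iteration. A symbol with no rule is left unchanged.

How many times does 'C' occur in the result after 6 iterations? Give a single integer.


Answer: 13

Derivation:
Step 0: CE  (1 'C')
Step 1: CCCE  (3 'C')
Step 2: CCCCCE  (5 'C')
Step 3: CCCCCCCE  (7 'C')
Step 4: CCCCCCCCCE  (9 'C')
Step 5: CCCCCCCCCCCE  (11 'C')
Step 6: CCCCCCCCCCCCCE  (13 'C')


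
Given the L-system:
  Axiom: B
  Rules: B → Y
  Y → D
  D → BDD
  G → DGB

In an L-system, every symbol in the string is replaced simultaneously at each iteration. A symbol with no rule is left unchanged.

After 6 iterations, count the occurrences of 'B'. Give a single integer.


Answer: 9

Derivation:
Step 0: B  (1 'B')
Step 1: Y  (0 'B')
Step 2: D  (0 'B')
Step 3: BDD  (1 'B')
Step 4: YBDDBDD  (2 'B')
Step 5: DYBDDBDDYBDDBDD  (4 'B')
Step 6: BDDDYBDDBDDYBDDBDDDYBDDBDDYBDDBDD  (9 'B')


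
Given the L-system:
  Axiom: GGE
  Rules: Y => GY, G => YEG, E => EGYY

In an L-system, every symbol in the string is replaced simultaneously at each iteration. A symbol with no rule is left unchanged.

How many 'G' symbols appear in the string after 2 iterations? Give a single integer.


Step 0: GGE  (2 'G')
Step 1: YEGYEGEGYY  (3 'G')
Step 2: GYEGYYYEGGYEGYYYEGEGYYYEGGYGY  (10 'G')

Answer: 10


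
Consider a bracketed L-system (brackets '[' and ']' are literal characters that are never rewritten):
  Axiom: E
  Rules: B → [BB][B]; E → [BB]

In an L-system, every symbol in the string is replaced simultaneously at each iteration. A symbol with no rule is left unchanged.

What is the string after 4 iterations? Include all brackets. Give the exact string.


Step 0: E
Step 1: [BB]
Step 2: [[BB][B][BB][B]]
Step 3: [[[BB][B][BB][B]][[BB][B]][[BB][B][BB][B]][[BB][B]]]
Step 4: [[[[BB][B][BB][B]][[BB][B]][[BB][B][BB][B]][[BB][B]]][[[BB][B][BB][B]][[BB][B]]][[[BB][B][BB][B]][[BB][B]][[BB][B][BB][B]][[BB][B]]][[[BB][B][BB][B]][[BB][B]]]]

Answer: [[[[BB][B][BB][B]][[BB][B]][[BB][B][BB][B]][[BB][B]]][[[BB][B][BB][B]][[BB][B]]][[[BB][B][BB][B]][[BB][B]][[BB][B][BB][B]][[BB][B]]][[[BB][B][BB][B]][[BB][B]]]]


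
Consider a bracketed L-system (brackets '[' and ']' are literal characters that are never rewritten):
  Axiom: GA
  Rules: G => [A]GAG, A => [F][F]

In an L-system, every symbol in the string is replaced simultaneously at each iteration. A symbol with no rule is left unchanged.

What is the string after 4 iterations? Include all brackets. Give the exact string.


Answer: [[F][F]][[F][F]][[F][F]][A]GAG[F][F][A]GAG[F][F][[F][F]][A]GAG[F][F][A]GAG[F][F][[F][F]][[F][F]][A]GAG[F][F][A]GAG[F][F][[F][F]][A]GAG[F][F][A]GAG[F][F]

Derivation:
Step 0: GA
Step 1: [A]GAG[F][F]
Step 2: [[F][F]][A]GAG[F][F][A]GAG[F][F]
Step 3: [[F][F]][[F][F]][A]GAG[F][F][A]GAG[F][F][[F][F]][A]GAG[F][F][A]GAG[F][F]
Step 4: [[F][F]][[F][F]][[F][F]][A]GAG[F][F][A]GAG[F][F][[F][F]][A]GAG[F][F][A]GAG[F][F][[F][F]][[F][F]][A]GAG[F][F][A]GAG[F][F][[F][F]][A]GAG[F][F][A]GAG[F][F]


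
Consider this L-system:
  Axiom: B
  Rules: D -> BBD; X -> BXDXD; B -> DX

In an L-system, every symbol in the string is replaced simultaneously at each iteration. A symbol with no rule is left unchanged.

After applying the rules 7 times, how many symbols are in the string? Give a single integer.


Answer: 2687

Derivation:
Step 0: length = 1
Step 1: length = 2
Step 2: length = 8
Step 3: length = 25
Step 4: length = 81
Step 5: length = 260
Step 6: length = 836
Step 7: length = 2687


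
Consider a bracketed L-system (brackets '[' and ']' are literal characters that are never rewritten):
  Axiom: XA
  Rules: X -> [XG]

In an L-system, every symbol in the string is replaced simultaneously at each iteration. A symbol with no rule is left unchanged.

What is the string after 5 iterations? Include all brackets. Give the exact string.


Step 0: XA
Step 1: [XG]A
Step 2: [[XG]G]A
Step 3: [[[XG]G]G]A
Step 4: [[[[XG]G]G]G]A
Step 5: [[[[[XG]G]G]G]G]A

Answer: [[[[[XG]G]G]G]G]A


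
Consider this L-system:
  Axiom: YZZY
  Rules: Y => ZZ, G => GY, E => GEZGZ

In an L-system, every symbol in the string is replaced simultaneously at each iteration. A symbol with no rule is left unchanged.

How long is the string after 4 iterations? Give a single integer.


Step 0: length = 4
Step 1: length = 6
Step 2: length = 6
Step 3: length = 6
Step 4: length = 6

Answer: 6


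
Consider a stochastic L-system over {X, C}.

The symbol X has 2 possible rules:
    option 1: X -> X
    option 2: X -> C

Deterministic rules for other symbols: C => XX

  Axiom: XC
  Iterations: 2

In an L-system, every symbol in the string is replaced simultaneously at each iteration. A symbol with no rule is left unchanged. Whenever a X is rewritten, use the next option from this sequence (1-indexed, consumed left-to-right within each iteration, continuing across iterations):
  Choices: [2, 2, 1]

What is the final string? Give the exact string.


Answer: XXCX

Derivation:
Step 0: XC
Step 1: CXX  (used choices [2])
Step 2: XXCX  (used choices [2, 1])


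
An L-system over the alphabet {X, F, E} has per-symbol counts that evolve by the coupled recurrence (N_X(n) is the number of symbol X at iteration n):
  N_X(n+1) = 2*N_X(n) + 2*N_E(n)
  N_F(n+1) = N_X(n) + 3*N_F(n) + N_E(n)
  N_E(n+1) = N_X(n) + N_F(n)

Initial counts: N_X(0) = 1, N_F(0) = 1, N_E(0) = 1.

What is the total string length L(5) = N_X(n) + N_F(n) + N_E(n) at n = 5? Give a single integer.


Answer: 2286

Derivation:
Step 0: N_X=1, N_F=1, N_E=1, L=3
Step 1: N_X=4, N_F=5, N_E=2, L=11
Step 2: N_X=12, N_F=21, N_E=9, L=42
Step 3: N_X=42, N_F=84, N_E=33, L=159
Step 4: N_X=150, N_F=327, N_E=126, L=603
Step 5: N_X=552, N_F=1257, N_E=477, L=2286


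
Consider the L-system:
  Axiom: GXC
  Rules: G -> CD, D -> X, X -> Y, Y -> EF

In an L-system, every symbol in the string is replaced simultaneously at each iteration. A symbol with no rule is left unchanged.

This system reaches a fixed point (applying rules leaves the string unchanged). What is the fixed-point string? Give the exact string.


Step 0: GXC
Step 1: CDYC
Step 2: CXEFC
Step 3: CYEFC
Step 4: CEFEFC
Step 5: CEFEFC  (unchanged — fixed point at step 4)

Answer: CEFEFC


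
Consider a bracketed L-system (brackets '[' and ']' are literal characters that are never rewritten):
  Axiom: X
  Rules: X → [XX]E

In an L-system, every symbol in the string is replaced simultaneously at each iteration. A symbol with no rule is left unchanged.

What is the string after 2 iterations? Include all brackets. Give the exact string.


Answer: [[XX]E[XX]E]E

Derivation:
Step 0: X
Step 1: [XX]E
Step 2: [[XX]E[XX]E]E


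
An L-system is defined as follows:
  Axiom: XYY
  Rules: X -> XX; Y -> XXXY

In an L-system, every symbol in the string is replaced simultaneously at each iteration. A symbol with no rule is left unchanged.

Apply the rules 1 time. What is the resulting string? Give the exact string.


Step 0: XYY
Step 1: XXXXXYXXXY

Answer: XXXXXYXXXY


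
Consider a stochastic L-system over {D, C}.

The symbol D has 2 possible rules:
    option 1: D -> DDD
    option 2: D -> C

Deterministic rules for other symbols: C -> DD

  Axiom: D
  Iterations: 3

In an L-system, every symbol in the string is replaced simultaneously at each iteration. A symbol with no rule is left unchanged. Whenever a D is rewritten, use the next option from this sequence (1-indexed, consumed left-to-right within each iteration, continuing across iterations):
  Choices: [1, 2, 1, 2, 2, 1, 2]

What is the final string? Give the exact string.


Answer: DDCDDDCDD

Derivation:
Step 0: D
Step 1: DDD  (used choices [1])
Step 2: CDDDC  (used choices [2, 1, 2])
Step 3: DDCDDDCDD  (used choices [2, 1, 2])


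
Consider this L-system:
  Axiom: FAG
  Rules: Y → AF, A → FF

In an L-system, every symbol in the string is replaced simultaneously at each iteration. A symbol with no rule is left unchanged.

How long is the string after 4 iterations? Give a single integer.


Step 0: length = 3
Step 1: length = 4
Step 2: length = 4
Step 3: length = 4
Step 4: length = 4

Answer: 4


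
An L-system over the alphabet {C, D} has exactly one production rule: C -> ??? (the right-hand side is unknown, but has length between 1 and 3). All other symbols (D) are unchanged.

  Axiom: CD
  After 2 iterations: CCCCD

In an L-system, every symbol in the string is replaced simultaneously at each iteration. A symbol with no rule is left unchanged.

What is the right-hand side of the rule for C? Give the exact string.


Trying C -> CC:
  Step 0: CD
  Step 1: CCD
  Step 2: CCCCD
Matches the given result.

Answer: CC


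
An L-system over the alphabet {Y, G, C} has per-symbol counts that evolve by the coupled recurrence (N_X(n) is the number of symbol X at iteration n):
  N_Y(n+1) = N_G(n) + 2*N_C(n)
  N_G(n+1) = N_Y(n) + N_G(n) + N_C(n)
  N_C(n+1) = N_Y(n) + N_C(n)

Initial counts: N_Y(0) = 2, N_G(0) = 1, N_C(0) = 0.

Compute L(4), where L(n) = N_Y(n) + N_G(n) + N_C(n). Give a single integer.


Step 0: N_Y=2, N_G=1, N_C=0, L=3
Step 1: N_Y=1, N_G=3, N_C=2, L=6
Step 2: N_Y=7, N_G=6, N_C=3, L=16
Step 3: N_Y=12, N_G=16, N_C=10, L=38
Step 4: N_Y=36, N_G=38, N_C=22, L=96

Answer: 96


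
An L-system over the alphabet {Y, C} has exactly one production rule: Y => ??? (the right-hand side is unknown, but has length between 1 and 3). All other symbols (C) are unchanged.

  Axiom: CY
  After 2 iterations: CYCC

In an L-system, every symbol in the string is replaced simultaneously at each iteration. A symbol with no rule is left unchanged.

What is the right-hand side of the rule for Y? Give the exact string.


Trying Y => YC:
  Step 0: CY
  Step 1: CYC
  Step 2: CYCC
Matches the given result.

Answer: YC


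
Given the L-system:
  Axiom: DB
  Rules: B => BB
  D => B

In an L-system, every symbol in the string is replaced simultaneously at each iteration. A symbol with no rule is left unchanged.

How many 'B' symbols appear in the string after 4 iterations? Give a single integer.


Step 0: DB  (1 'B')
Step 1: BBB  (3 'B')
Step 2: BBBBBB  (6 'B')
Step 3: BBBBBBBBBBBB  (12 'B')
Step 4: BBBBBBBBBBBBBBBBBBBBBBBB  (24 'B')

Answer: 24


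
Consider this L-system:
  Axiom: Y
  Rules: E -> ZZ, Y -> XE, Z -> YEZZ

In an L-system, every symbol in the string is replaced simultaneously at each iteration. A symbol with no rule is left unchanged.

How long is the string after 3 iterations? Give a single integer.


Step 0: length = 1
Step 1: length = 2
Step 2: length = 3
Step 3: length = 9

Answer: 9


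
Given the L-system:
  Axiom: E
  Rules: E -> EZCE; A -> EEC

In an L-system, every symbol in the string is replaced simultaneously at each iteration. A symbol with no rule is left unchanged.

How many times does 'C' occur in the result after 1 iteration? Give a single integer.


Answer: 1

Derivation:
Step 0: E  (0 'C')
Step 1: EZCE  (1 'C')


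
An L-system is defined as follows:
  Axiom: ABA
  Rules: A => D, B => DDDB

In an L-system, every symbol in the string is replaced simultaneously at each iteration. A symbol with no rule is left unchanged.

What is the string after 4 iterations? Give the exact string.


Step 0: ABA
Step 1: DDDDBD
Step 2: DDDDDDDBD
Step 3: DDDDDDDDDDBD
Step 4: DDDDDDDDDDDDDBD

Answer: DDDDDDDDDDDDDBD


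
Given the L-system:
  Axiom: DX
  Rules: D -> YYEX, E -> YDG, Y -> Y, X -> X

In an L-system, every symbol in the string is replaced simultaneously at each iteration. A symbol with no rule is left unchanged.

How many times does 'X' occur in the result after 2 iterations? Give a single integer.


Step 0: DX  (1 'X')
Step 1: YYEXX  (2 'X')
Step 2: YYYDGXX  (2 'X')

Answer: 2


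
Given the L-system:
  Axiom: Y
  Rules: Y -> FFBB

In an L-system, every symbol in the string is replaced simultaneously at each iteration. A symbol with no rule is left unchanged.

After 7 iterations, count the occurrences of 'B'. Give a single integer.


Answer: 2

Derivation:
Step 0: Y  (0 'B')
Step 1: FFBB  (2 'B')
Step 2: FFBB  (2 'B')
Step 3: FFBB  (2 'B')
Step 4: FFBB  (2 'B')
Step 5: FFBB  (2 'B')
Step 6: FFBB  (2 'B')
Step 7: FFBB  (2 'B')


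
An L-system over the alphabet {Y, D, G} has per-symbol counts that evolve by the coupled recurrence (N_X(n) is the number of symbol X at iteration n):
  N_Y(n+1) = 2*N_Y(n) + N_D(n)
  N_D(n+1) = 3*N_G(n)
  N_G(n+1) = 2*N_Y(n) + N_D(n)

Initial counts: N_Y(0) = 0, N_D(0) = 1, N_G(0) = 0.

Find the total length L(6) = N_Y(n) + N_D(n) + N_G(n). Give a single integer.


Answer: 547

Derivation:
Step 0: N_Y=0, N_D=1, N_G=0, L=1
Step 1: N_Y=1, N_D=0, N_G=1, L=2
Step 2: N_Y=2, N_D=3, N_G=2, L=7
Step 3: N_Y=7, N_D=6, N_G=7, L=20
Step 4: N_Y=20, N_D=21, N_G=20, L=61
Step 5: N_Y=61, N_D=60, N_G=61, L=182
Step 6: N_Y=182, N_D=183, N_G=182, L=547


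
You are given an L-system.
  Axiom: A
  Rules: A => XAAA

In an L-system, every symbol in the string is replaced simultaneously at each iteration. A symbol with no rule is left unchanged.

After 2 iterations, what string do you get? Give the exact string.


Answer: XXAAAXAAAXAAA

Derivation:
Step 0: A
Step 1: XAAA
Step 2: XXAAAXAAAXAAA


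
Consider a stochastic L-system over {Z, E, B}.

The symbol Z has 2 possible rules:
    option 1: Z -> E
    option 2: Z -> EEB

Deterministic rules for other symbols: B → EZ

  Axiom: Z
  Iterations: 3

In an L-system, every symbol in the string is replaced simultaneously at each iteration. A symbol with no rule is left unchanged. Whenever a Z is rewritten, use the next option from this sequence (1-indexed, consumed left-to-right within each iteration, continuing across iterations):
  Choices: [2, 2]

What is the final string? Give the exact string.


Answer: EEEEEB

Derivation:
Step 0: Z
Step 1: EEB  (used choices [2])
Step 2: EEEZ  (used choices [])
Step 3: EEEEEB  (used choices [2])


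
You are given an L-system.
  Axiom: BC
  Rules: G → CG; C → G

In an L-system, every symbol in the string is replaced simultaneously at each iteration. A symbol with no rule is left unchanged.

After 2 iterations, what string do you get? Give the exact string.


Step 0: BC
Step 1: BG
Step 2: BCG

Answer: BCG


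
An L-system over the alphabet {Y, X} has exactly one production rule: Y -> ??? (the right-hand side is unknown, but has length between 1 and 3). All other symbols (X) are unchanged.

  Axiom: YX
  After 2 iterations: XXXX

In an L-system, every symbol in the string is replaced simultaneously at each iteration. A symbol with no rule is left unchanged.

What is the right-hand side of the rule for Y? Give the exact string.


Trying Y -> XXX:
  Step 0: YX
  Step 1: XXXX
  Step 2: XXXX
Matches the given result.

Answer: XXX


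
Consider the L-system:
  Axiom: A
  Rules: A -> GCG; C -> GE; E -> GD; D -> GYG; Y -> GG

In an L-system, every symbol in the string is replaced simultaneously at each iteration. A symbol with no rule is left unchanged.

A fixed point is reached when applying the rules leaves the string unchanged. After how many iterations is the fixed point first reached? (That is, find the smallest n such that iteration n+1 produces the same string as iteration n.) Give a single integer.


Answer: 5

Derivation:
Step 0: A
Step 1: GCG
Step 2: GGEG
Step 3: GGGDG
Step 4: GGGGYGG
Step 5: GGGGGGGG
Step 6: GGGGGGGG  (unchanged — fixed point at step 5)


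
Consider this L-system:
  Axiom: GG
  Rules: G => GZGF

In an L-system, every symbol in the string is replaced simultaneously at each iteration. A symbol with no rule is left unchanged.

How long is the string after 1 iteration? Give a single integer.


Step 0: length = 2
Step 1: length = 8

Answer: 8


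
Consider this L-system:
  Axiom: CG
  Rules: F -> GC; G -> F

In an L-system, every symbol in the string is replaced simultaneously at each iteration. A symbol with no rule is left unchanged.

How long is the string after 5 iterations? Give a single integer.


Answer: 4

Derivation:
Step 0: length = 2
Step 1: length = 2
Step 2: length = 3
Step 3: length = 3
Step 4: length = 4
Step 5: length = 4


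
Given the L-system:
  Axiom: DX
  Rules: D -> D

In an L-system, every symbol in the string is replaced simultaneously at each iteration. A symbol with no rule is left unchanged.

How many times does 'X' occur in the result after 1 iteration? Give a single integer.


Answer: 1

Derivation:
Step 0: DX  (1 'X')
Step 1: DX  (1 'X')


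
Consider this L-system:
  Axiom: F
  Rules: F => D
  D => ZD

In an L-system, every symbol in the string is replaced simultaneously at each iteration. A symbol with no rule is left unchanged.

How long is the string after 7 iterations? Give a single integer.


Step 0: length = 1
Step 1: length = 1
Step 2: length = 2
Step 3: length = 3
Step 4: length = 4
Step 5: length = 5
Step 6: length = 6
Step 7: length = 7

Answer: 7


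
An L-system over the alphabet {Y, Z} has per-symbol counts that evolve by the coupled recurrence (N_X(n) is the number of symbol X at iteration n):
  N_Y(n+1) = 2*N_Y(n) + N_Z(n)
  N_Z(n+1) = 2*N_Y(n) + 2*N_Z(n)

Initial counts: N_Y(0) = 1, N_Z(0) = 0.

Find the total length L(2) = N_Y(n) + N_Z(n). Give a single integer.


Step 0: N_Y=1, N_Z=0, L=1
Step 1: N_Y=2, N_Z=2, L=4
Step 2: N_Y=6, N_Z=8, L=14

Answer: 14


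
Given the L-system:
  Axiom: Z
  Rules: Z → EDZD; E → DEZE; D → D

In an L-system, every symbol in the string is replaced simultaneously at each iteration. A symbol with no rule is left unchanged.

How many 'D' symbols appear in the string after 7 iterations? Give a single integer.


Answer: 522

Derivation:
Step 0: length=1, 'D' count=0
Step 1: length=4, 'D' count=2
Step 2: length=10, 'D' count=5
Step 3: length=25, 'D' count=12
Step 4: length=64, 'D' count=30
Step 5: length=166, 'D' count=77
Step 6: length=433, 'D' count=200
Step 7: length=1132, 'D' count=522
Final string: DDDDDDEZEEDZDDEZEDEZEDEDZDDDDEZEEDZDDEZEDDEZEEDZDDEZEDDEZEDEDZDDDDDDEZEEDZDDEZEDEZEDEDZDDDDEZEEDZDDEZEDDDEZEEDZDDEZEDEZEDEDZDDDDEZEEDZDDEZEDDDEZEEDZDDEZEDDEZEDEDZDDDDDDDDEZEEDZDDEZEDEZEDEDZDDDDEZEEDZDDEZEDDEZEEDZDDEZEDDEZEDEDZDDDDDDEZEEDZDDEZEDEZEDEDZDDDDEZEEDZDDEZEDDDDEZEEDZDDEZEDEZEDEDZDDDDEZEEDZDDEZEDDEZEEDZDDEZEDDEZEDEDZDDDDDDEZEEDZDDEZEDEZEDEDZDDDDEZEEDZDDEZEDDDDEZEEDZDDEZEDEZEDEDZDDDDEZEEDZDDEZEDDDEZEEDZDDEZEDDEZEDEDZDDDDDDDDDDEZEEDZDDEZEDEZEDEDZDDDDEZEEDZDDEZEDDEZEEDZDDEZEDDEZEDEDZDDDDDDEZEEDZDDEZEDEZEDEDZDDDDEZEEDZDDEZEDDDEZEEDZDDEZEDEZEDEDZDDDDEZEEDZDDEZEDDDEZEEDZDDEZEDDEZEDEDZDDDDDDDDEZEEDZDDEZEDEZEDEDZDDDDEZEEDZDDEZEDDEZEEDZDDEZEDDEZEDEDZDDDDDDEZEEDZDDEZEDEZEDEDZDDDDEZEEDZDDEZEDDDDDDEZEEDZDDEZEDEZEDEDZDDDDEZEEDZDDEZEDDEZEEDZDDEZEDDEZEDEDZDDDDDDEZEEDZDDEZEDEZEDEDZDDDDEZEEDZDDEZEDDDEZEEDZDDEZEDEZEDEDZDDDDEZEEDZDDEZEDDDEZEEDZDDEZEDDEZEDEDZDDDDDDDDEZEEDZDDEZEDEZEDEDZDDDDEZEEDZDDEZEDDEZEEDZDDEZEDDEZEDEDZDDDDDDEZEEDZDDEZEDEZEDEDZDDDDEZEEDZDDEZEDDDDDEZEEDZDDEZEDEZEDEDZDDDDEZEEDZDDEZEDDEZEEDZDDEZEDDEZEDEDZDDDDDDEZEEDZDDEZEDEZEDEDZDDDDEZEEDZDDEZEDDDDEZEEDZDDEZEDEZEDEDZDDDDEZEEDZDDEZEDDDEZEEDZDDEZEDDEZEDEDZDDDDDDD


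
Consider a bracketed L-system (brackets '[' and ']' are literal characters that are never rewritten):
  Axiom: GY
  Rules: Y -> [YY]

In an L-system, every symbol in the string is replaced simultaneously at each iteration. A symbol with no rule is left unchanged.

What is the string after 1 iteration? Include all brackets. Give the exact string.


Step 0: GY
Step 1: G[YY]

Answer: G[YY]


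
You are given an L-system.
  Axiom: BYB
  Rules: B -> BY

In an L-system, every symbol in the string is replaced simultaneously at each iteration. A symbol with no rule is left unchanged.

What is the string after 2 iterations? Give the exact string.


Step 0: BYB
Step 1: BYYBY
Step 2: BYYYBYY

Answer: BYYYBYY


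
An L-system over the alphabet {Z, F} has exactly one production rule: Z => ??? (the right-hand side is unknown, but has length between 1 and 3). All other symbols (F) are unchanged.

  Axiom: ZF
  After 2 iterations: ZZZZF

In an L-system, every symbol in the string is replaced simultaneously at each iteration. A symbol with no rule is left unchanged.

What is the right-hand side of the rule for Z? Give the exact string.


Answer: ZZ

Derivation:
Trying Z => ZZ:
  Step 0: ZF
  Step 1: ZZF
  Step 2: ZZZZF
Matches the given result.


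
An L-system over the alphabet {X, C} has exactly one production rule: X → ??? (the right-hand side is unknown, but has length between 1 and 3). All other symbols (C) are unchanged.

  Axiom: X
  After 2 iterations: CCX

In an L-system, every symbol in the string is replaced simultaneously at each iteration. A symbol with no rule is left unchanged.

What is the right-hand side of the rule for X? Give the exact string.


Answer: CX

Derivation:
Trying X → CX:
  Step 0: X
  Step 1: CX
  Step 2: CCX
Matches the given result.


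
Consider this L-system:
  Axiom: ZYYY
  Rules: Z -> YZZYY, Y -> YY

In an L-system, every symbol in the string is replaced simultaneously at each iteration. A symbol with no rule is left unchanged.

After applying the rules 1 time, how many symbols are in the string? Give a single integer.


Step 0: length = 4
Step 1: length = 11

Answer: 11


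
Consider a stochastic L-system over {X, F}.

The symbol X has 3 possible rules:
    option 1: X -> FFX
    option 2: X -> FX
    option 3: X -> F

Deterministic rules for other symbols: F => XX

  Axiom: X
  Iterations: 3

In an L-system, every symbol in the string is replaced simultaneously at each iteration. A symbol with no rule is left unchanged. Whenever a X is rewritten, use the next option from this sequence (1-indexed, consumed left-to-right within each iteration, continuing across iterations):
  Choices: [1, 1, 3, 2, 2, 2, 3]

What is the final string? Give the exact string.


Step 0: X
Step 1: FFX  (used choices [1])
Step 2: XXXXFFX  (used choices [1])
Step 3: FFXFXFXXXXXF  (used choices [3, 2, 2, 2, 3])

Answer: FFXFXFXXXXXF


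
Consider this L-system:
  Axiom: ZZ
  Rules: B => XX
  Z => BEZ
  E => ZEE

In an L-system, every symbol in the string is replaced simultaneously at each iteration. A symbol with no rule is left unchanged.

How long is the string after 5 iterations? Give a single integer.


Step 0: length = 2
Step 1: length = 6
Step 2: length = 16
Step 3: length = 38
Step 4: length = 94
Step 5: length = 240

Answer: 240


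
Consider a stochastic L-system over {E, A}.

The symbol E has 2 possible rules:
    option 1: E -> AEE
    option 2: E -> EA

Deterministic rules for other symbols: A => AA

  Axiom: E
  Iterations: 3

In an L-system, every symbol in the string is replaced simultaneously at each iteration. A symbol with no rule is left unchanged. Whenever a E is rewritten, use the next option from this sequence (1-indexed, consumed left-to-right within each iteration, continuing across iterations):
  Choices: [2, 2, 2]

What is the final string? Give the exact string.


Answer: EAAAAAAA

Derivation:
Step 0: E
Step 1: EA  (used choices [2])
Step 2: EAAA  (used choices [2])
Step 3: EAAAAAAA  (used choices [2])


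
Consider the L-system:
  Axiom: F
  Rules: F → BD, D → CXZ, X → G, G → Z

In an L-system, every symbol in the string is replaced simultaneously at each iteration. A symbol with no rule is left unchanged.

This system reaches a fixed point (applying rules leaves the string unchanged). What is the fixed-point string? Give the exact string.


Step 0: F
Step 1: BD
Step 2: BCXZ
Step 3: BCGZ
Step 4: BCZZ
Step 5: BCZZ  (unchanged — fixed point at step 4)

Answer: BCZZ


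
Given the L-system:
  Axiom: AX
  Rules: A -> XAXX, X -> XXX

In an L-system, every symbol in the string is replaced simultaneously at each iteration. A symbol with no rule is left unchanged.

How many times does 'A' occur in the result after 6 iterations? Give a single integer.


Final string: XXXXXXXXXXXXXXXXXXXXXXXXXXXXXXXXXXXXXXXXXXXXXXXXXXXXXXXXXXXXXXXXXXXXXXXXXXXXXXXXXXXXXXXXXXXXXXXXXXXXXXXXXXXXXXXXXXXXXXXXXXXXXXXXXXXXXXXXXXXXXXXXXXXXXXXXXXXXXXXXXXXXXXXXXXXXXXXXXXXXXXXXXXXXXXXXXXXXXXXXXXXXXXXXXXXXXXXXXXXXXXXXXXXXXXXXXXXXXXXXXXXXXXXXXXXXXXXXXXXXXXXXXXXXXXXXXXXXXXXXXXXXXXXXXXXXXXXXXXXXXXXXXXXXXXXXXXXXXXXXXXXXXXXXXXXXXXXXXXXXXXXXXXXXXXXXXXXXXXXXXXXXAXXXXXXXXXXXXXXXXXXXXXXXXXXXXXXXXXXXXXXXXXXXXXXXXXXXXXXXXXXXXXXXXXXXXXXXXXXXXXXXXXXXXXXXXXXXXXXXXXXXXXXXXXXXXXXXXXXXXXXXXXXXXXXXXXXXXXXXXXXXXXXXXXXXXXXXXXXXXXXXXXXXXXXXXXXXXXXXXXXXXXXXXXXXXXXXXXXXXXXXXXXXXXXXXXXXXXXXXXXXXXXXXXXXXXXXXXXXXXXXXXXXXXXXXXXXXXXXXXXXXXXXXXXXXXXXXXXXXXXXXXXXXXXXXXXXXXXXXXXXXXXXXXXXXXXXXXXXXXXXXXXXXXXXXXXXXXXXXXXXXXXXXXXXXXXXXXXXXXXXXXXXXXXXXXXXXXXXXXXXXXXXXXXXXXXXXXXXXXXXXXXXXXXXXXXXXXXXXXXXXXXXXXXXXXXXXXXXXXXXXXXXXXXXXXXXXXXXXXXXXXXXXXXXXXXXXXXXXXXXXXXXXXXXXXXXXXXXXXXXXXXXXXXXXXXXXXXXXXXXXXXXXXXXXXXXXXXXXXXXXXXXXXXXXXXXXXXXXXXXXXXXXXXXXXXXXXXXXXXXXXXXXXXXXXXXXXXXXXXXXXXXXXXXXXXXXXXXXXXXXXXXXXXXXXXXXXXXXXXXXXXXXXXXXXXXXXXXXXXXXXXXXXXXXXXXXXXXXXXXXXXXXXXXXXXXXXXXXXXXXXXXXXXXXXXXXXXXXXXXXXXXXXXXXXXXXXXXXXXXXXXXXXXXXXXXXXXXXXXXXXXXXXXXXXXXXXXXXXXXXXXXXXXXXXXXXXXXXXXXXXXXXXXXXXXXXXXXXXXXXXXXXXXXXXXXXXXXXXXXXXXXXXXXXXXXXXXXXXXXXXXXXXXXXXXXXXXXXXXXXXXXXXXXXXXXXXXXXXXXXXXXXXXXXXXXXXXXXXXXXXXXXXXXXXXXXXXXXXXXXXXXXXXXXXXXXXXXXXXXXXXXXXXXXXXXXXXXXXXXXXXXXXXXXXXXXXXXXXXXXXXXXXXXXXXXXXXXXXXXXXXXXXXXXXXXXXXXXXXXXXXXXXXXXXXXXXXXXXXXXXXXXXXXXXXXXXXXXXXXXXXXXXXXXXXXXXXXXXXXXXXXXXXXXXXXXXXXXXXXXXXXXXXXXXXXXXXXXXXXXXXXXXXXXXXXXXXXXXXXXXXXXXXXXXXXXXXXXXXXXXXXXXXXXXXXXXXXXXXXXXXXXXXXXXXXXXXXXXXXXXXXXXXXXXXXXXXXXXXXXXXXXXXXXXXXXXXXXXXXXXXXXXXXXXXXXXXXXXXXXXXXXXXXXXXXXXXXXXXXXXXXXXXXXXXXXXXXXXXXXXXXXXXXXXXXXXXXXXXXXXXXXXXXXXXXXXXXXXXXXXXXXXXXXXXXXXXXXXXXXXXXXXXXXXXXXXXXXXXXXXXXXXXXXXXXXXXXXXXXXXXXXXXXXXXXXXXXXXXXXXXXXXXXXXXXXXXXXX
Count of 'A': 1

Answer: 1


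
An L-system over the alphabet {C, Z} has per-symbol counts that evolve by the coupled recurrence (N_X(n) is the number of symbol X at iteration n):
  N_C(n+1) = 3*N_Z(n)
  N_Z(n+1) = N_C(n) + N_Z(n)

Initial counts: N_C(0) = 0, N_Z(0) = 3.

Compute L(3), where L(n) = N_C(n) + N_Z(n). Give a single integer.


Step 0: N_C=0, N_Z=3, L=3
Step 1: N_C=9, N_Z=3, L=12
Step 2: N_C=9, N_Z=12, L=21
Step 3: N_C=36, N_Z=21, L=57

Answer: 57


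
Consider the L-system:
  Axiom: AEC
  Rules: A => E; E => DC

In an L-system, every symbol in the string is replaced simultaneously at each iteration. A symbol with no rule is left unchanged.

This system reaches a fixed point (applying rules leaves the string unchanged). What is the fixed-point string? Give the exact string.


Answer: DCDCC

Derivation:
Step 0: AEC
Step 1: EDCC
Step 2: DCDCC
Step 3: DCDCC  (unchanged — fixed point at step 2)


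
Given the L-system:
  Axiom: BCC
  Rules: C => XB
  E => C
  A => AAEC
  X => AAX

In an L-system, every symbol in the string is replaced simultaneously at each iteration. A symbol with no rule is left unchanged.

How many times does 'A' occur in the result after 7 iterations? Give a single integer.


Answer: 484

Derivation:
Step 0: length=3, 'A' count=0
Step 1: length=5, 'A' count=0
Step 2: length=9, 'A' count=4
Step 3: length=25, 'A' count=12
Step 4: length=69, 'A' count=28
Step 5: length=181, 'A' count=68
Step 6: length=469, 'A' count=180
Step 7: length=1229, 'A' count=484
Final string: BAAECAAECCXBAAECAAECCXBXBAAXBAAECAAECCXBAAECAAECCXBXBAAXBAAXBAAECAAECAAXBAAECAAECCXBAAECAAECCXBXBAAXBAAECAAECCXBAAECAAECCXBXBAAXBAAXBAAECAAECAAXBAAECAAECAAXBAAECAAECCXBAAECAAECCXBAAECAAECAAXBAAECAAECCXBAAECAAECCXBXBAAXBAAECAAECCXBAAECAAECCXBXBAAXBAAXBAAECAAECAAXBAAECAAECCXBAAECAAECCXBXBAAXBAAECAAECCXBAAECAAECCXBXBAAXBAAXBAAECAAECAAXBAAECAAECAAXBAAECAAECCXBAAECAAECCXBAAECAAECAAXBAAECAAECCXBAAECAAECCXBXBAAXBAAECAAECCXBAAECAAECCXBXBAAXBAAXBAAECAAECAAXBAAECAAECCXBAAECAAECCXBXBAAXBAAECAAECCXBAAECAAECCXBXBAAXBAAXBAAECAAECAAXBAAECAAECCXBAAECAAECCXBXBAAXBAAECAAECCXBAAECAAECCXBXBAAXBAAECAAECCXBAAECAAECCXBAAECAAECAAXBAAECAAECCXBAAECAAECCXBXBAAXBAAECAAECCXBAAECAAECCXBXBAAXBAAXBAAECAAECAAXBAAECAAECCXBAAECAAECCXBXBAAXBAAECAAECCXBAAECAAECCXBXBAAXBAAXBAAECAAECAAXBAAECAAECAAXBAAECAAECCXBAAECAAECCXBAAECAAECAAXBAAECAAECCXBAAECAAECCXBXBAAXBAAECAAECCXBAAECAAECCXBXBAAXBAAXBAAECAAECAAXBAAECAAECCXBAAECAAECCXBXBAAXBAAECAAECCXBAAECAAECCXBXBAAXBAAXBAAECAAECAAXBAAECAAECAAXBAAECAAECCXBAAECAAECCXBAAECAAECAAXBAAECAAECCXBAAECAAECCXBXBAAXBAAECAAECCXBAAECAAECCXBXBAAXBAAXBAAECAAECAAXBAAECAAECCXBAAECAAECCXBXBAAXBAAECAAECCXBAAECAAECCXBXBAAXBAAXBAAECAAECAAXBAAECAAECCXBAAECAAECCXBXBAAXBAAECAAECCXBAAECAAECCXBXBAAXBAAECAAECCXBAAECAAECCXBAAECAAECAAXB


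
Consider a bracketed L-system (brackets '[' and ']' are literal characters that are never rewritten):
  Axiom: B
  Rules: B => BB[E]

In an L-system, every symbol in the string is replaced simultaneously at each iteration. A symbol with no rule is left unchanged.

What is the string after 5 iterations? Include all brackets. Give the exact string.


Answer: BB[E]BB[E][E]BB[E]BB[E][E][E]BB[E]BB[E][E]BB[E]BB[E][E][E][E]BB[E]BB[E][E]BB[E]BB[E][E][E]BB[E]BB[E][E]BB[E]BB[E][E][E][E][E]

Derivation:
Step 0: B
Step 1: BB[E]
Step 2: BB[E]BB[E][E]
Step 3: BB[E]BB[E][E]BB[E]BB[E][E][E]
Step 4: BB[E]BB[E][E]BB[E]BB[E][E][E]BB[E]BB[E][E]BB[E]BB[E][E][E][E]
Step 5: BB[E]BB[E][E]BB[E]BB[E][E][E]BB[E]BB[E][E]BB[E]BB[E][E][E][E]BB[E]BB[E][E]BB[E]BB[E][E][E]BB[E]BB[E][E]BB[E]BB[E][E][E][E][E]


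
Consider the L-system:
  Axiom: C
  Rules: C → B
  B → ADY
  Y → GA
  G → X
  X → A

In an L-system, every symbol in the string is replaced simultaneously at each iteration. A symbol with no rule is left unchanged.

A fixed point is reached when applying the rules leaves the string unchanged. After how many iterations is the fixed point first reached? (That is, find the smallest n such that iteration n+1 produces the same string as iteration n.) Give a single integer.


Answer: 5

Derivation:
Step 0: C
Step 1: B
Step 2: ADY
Step 3: ADGA
Step 4: ADXA
Step 5: ADAA
Step 6: ADAA  (unchanged — fixed point at step 5)


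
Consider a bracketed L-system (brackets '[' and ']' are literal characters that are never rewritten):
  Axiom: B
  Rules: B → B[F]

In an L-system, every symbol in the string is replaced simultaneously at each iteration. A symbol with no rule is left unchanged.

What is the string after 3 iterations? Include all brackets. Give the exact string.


Step 0: B
Step 1: B[F]
Step 2: B[F][F]
Step 3: B[F][F][F]

Answer: B[F][F][F]


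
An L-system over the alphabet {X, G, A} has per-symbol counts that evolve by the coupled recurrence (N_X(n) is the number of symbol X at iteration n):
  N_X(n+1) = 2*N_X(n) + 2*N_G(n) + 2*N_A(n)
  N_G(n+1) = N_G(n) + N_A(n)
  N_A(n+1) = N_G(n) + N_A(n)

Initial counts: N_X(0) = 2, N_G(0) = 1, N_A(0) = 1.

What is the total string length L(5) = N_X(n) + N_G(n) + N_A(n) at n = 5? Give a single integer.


Step 0: N_X=2, N_G=1, N_A=1, L=4
Step 1: N_X=8, N_G=2, N_A=2, L=12
Step 2: N_X=24, N_G=4, N_A=4, L=32
Step 3: N_X=64, N_G=8, N_A=8, L=80
Step 4: N_X=160, N_G=16, N_A=16, L=192
Step 5: N_X=384, N_G=32, N_A=32, L=448

Answer: 448


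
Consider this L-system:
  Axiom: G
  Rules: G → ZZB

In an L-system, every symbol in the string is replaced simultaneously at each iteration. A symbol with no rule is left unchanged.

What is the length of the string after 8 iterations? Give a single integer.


Step 0: length = 1
Step 1: length = 3
Step 2: length = 3
Step 3: length = 3
Step 4: length = 3
Step 5: length = 3
Step 6: length = 3
Step 7: length = 3
Step 8: length = 3

Answer: 3


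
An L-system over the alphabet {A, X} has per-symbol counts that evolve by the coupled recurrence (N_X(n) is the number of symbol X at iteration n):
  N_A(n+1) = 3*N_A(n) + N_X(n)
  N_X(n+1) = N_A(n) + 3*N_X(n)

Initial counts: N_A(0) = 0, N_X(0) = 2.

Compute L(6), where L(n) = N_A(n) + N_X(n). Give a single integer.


Step 0: N_A=0, N_X=2, L=2
Step 1: N_A=2, N_X=6, L=8
Step 2: N_A=12, N_X=20, L=32
Step 3: N_A=56, N_X=72, L=128
Step 4: N_A=240, N_X=272, L=512
Step 5: N_A=992, N_X=1056, L=2048
Step 6: N_A=4032, N_X=4160, L=8192

Answer: 8192


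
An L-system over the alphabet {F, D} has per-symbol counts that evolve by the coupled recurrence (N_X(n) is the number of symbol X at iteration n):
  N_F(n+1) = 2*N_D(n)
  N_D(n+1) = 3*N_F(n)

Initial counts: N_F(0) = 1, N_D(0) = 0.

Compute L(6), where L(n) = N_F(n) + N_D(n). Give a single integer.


Answer: 216

Derivation:
Step 0: N_F=1, N_D=0, L=1
Step 1: N_F=0, N_D=3, L=3
Step 2: N_F=6, N_D=0, L=6
Step 3: N_F=0, N_D=18, L=18
Step 4: N_F=36, N_D=0, L=36
Step 5: N_F=0, N_D=108, L=108
Step 6: N_F=216, N_D=0, L=216


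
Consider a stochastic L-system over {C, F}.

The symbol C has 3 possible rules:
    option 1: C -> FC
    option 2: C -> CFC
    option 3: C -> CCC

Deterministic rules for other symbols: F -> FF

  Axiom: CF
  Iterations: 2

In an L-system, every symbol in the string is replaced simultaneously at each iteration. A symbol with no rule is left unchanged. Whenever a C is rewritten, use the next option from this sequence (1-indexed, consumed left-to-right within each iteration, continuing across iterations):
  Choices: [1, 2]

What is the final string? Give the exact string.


Step 0: CF
Step 1: FCFF  (used choices [1])
Step 2: FFCFCFFFF  (used choices [2])

Answer: FFCFCFFFF


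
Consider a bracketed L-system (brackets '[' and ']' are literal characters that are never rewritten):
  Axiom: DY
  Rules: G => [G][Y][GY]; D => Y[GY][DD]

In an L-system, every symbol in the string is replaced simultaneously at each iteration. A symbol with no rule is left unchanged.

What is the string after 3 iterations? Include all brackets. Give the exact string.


Answer: Y[[[G][Y][GY]][Y][[G][Y][GY]Y]Y][Y[[G][Y][GY]Y][Y[GY][DD]Y[GY][DD]]Y[[G][Y][GY]Y][Y[GY][DD]Y[GY][DD]]]Y

Derivation:
Step 0: DY
Step 1: Y[GY][DD]Y
Step 2: Y[[G][Y][GY]Y][Y[GY][DD]Y[GY][DD]]Y
Step 3: Y[[[G][Y][GY]][Y][[G][Y][GY]Y]Y][Y[[G][Y][GY]Y][Y[GY][DD]Y[GY][DD]]Y[[G][Y][GY]Y][Y[GY][DD]Y[GY][DD]]]Y


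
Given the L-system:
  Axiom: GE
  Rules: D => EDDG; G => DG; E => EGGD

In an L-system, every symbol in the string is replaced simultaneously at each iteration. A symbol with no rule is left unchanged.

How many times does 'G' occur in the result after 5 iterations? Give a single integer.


Step 0: GE  (1 'G')
Step 1: DGEGGD  (3 'G')
Step 2: EDDGDGEGGDDGDGEDDG  (7 'G')
Step 3: EGGDEDDGEDDGDGEDDGDGEGGDDGDGEDDGEDDGDGEDDGDGEGGDEDDGEDDGDG  (21 'G')
Step 4: EGGDDGDGEDDGEGGDEDDGEDDGDGEGGDEDDGEDDGDGEDDGDGEGGDEDDGEDDGDGEDDGDGEGGDDGDGEDDGEDDGDGEDDGDGEGGDEDDGEDDGDGEGGDEDDGEDDGDGEDDGDGEGGDEDDGEDDGDGEDDGDGEGGDDGDGEDDGEGGDEDDGEDDGDGEGGDEDDGEDDGDGEDDGDG  (69 'G')
Step 5: EGGDDGDGEDDGEDDGDGEDDGDGEGGDEDDGEDDGDGEGGDDGDGEDDGEGGDEDDGEDDGDGEGGDEDDGEDDGDGEDDGDGEGGDDGDGEDDGEGGDEDDGEDDGDGEGGDEDDGEDDGDGEDDGDGEGGDEDDGEDDGDGEDDGDGEGGDDGDGEDDGEGGDEDDGEDDGDGEGGDEDDGEDDGDGEDDGDGEGGDEDDGEDDGDGEDDGDGEGGDDGDGEDDGEDDGDGEDDGDGEGGDEDDGEDDGDGEGGDEDDGEDDGDGEDDGDGEGGDEDDGEDDGDGEDDGDGEGGDDGDGEDDGEGGDEDDGEDDGDGEGGDEDDGEDDGDGEDDGDGEGGDDGDGEDDGEGGDEDDGEDDGDGEGGDEDDGEDDGDGEDDGDGEGGDEDDGEDDGDGEDDGDGEGGDDGDGEDDGEGGDEDDGEDDGDGEGGDEDDGEDDGDGEDDGDGEGGDEDDGEDDGDGEDDGDGEGGDDGDGEDDGEDDGDGEDDGDGEGGDEDDGEDDGDGEGGDDGDGEDDGEGGDEDDGEDDGDGEGGDEDDGEDDGDGEDDGDGEGGDDGDGEDDGEGGDEDDGEDDGDGEGGDEDDGEDDGDGEDDGDGEGGDEDDGEDDGDGEDDGDG  (227 'G')

Answer: 227


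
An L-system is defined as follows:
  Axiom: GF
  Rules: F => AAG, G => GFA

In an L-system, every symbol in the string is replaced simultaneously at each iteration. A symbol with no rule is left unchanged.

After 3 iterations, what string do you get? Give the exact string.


Answer: GFAAAGAAAGFAAAAGFAAAGA

Derivation:
Step 0: GF
Step 1: GFAAAG
Step 2: GFAAAGAAAGFA
Step 3: GFAAAGAAAGFAAAAGFAAAGA


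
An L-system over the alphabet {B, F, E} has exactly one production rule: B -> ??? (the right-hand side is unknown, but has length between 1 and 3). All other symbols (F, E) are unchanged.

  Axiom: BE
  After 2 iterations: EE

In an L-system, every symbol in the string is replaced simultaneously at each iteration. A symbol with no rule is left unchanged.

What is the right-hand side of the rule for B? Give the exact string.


Answer: E

Derivation:
Trying B -> E:
  Step 0: BE
  Step 1: EE
  Step 2: EE
Matches the given result.


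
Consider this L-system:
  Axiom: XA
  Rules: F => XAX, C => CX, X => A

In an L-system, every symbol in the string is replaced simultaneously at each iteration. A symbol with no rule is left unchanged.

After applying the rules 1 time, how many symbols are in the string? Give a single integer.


Answer: 2

Derivation:
Step 0: length = 2
Step 1: length = 2
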